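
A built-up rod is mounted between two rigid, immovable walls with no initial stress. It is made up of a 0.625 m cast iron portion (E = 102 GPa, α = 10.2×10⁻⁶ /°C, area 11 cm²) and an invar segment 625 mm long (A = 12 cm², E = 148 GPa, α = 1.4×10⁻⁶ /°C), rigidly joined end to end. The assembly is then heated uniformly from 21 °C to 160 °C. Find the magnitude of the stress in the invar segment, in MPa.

If the supports were absent, the total length change would be Σ αᵢΔT Lᵢ = 10.2×10⁻⁶×139×625 + 1.4×10⁻⁶×139×625 = 1.008 mm.
Since the ends are fixed, an axial force P builds up, equal in every segment, with P · Σ Lᵢ/(AᵢEᵢ) = δ_free.
The series flexibility is Σ Lᵢ/(AᵢEᵢ) = 625/(1100×102×10³) + 625/(1200×148×10³) = 9.09×10⁻⁶ mm/N.
Hence P = δ_free / Σ(L/AE) = 1.008/9.09×10⁻⁶ = 110.9 kN (compressive).
σ_{invar} = P / A = 110900 / 1200 = 92.39 MPa.

σ ≈ 92.4 MPa (compressive)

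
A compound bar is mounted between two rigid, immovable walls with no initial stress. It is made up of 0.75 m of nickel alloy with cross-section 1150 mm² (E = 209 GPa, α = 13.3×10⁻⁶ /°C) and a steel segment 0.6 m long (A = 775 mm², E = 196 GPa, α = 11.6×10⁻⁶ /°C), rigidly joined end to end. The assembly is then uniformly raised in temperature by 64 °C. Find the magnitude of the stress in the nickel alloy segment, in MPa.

σ ≈ 133 MPa (compressive)

If the supports were absent, the total length change would be Σ αᵢΔT Lᵢ = 13.3×10⁻⁶×64×750 + 11.6×10⁻⁶×64×600 = 1.084 mm.
The walls prevent any net length change, so an axial force P (same in every segment) develops. Compatibility: P · Σ Lᵢ/(AᵢEᵢ) = δ_free.
Σ Lᵢ/(AᵢEᵢ) = 750/(1150×209×10³) + 600/(775×196×10³) = 7.07×10⁻⁶ mm/N.
Hence P = δ_free / Σ(L/AE) = 1.084/7.07×10⁻⁶ = 153.3 kN (compressive).
σ_{nickel alloy} = P / A = 153300 / 1150 = 133.3 MPa.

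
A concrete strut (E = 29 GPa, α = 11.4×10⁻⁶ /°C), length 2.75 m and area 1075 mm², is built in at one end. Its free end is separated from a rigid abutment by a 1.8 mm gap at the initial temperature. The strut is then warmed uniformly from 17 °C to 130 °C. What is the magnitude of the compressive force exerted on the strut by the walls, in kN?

P ≈ 19.8 kN

Unrestrained expansion: δ_free = αΔT L = 11.4×10⁻⁶ × 113 × 2750 = 3.543 mm.
This exceeds the 1.8 mm gap, so the wall pushes back. The portion of expansion that must be recovered elastically is δ_free − gap = 3.543 − 1.8 = 1.743 mm.
Compatibility: PL/(AE) = 1.743 mm, so σ = P/A = E × (1.743/2750) = 18.38 MPa.
P = σA = 18.38 × 1075 = 19.75 kN.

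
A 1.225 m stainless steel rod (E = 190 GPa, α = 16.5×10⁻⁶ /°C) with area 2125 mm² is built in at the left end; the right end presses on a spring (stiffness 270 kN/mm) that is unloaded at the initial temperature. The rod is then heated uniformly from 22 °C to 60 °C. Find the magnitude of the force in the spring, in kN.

If the spring were absent the rod would lengthen by αΔT L = 16.5×10⁻⁶ × 38 × 1225 = 0.7681 mm.
Let P be the compressive force at the spring. The rod shortens elastically by PL/(AE) and the spring compresses by P/k; together these equal δ_free.
So P = δ_free / [L/(AE) + 1/k] = 0.7681 / [ 1225/(2125×190×10³) + 1/(270×10³) ].
P = 0.7681 / 6.738×10⁻⁶ = 114000 N.

P ≈ 114 kN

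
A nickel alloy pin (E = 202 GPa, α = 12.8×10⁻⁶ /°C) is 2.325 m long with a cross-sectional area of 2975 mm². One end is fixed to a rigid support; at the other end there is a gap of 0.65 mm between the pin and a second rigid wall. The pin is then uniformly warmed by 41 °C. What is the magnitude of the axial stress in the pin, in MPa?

σ ≈ 49.5 MPa (compressive)

If the wall were absent the pin would grow by αΔT L = 12.8×10⁻⁶ × 41 × 2325 = 1.22 mm.
After closing the 0.65 mm clearance, 1.22 − 0.65 = 0.5702 mm of expansion remains to be suppressed by the wall.
That suppressed elongation corresponds to σ = E·Δ/L = 202×10³ × 0.5702/2325 = 49.54 MPa.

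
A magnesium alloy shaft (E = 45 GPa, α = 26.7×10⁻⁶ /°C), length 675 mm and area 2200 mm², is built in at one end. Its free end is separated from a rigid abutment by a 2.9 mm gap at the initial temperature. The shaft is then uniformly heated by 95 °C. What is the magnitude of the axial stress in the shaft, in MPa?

σ ≈ 0 MPa

Unrestrained expansion: δ_free = αΔT L = 26.7×10⁻⁶ × 95 × 675 = 1.712 mm.
Since δ_free = 1.71 mm is less than the 2.9 mm gap, the shaft never touches the wall. No axial force develops.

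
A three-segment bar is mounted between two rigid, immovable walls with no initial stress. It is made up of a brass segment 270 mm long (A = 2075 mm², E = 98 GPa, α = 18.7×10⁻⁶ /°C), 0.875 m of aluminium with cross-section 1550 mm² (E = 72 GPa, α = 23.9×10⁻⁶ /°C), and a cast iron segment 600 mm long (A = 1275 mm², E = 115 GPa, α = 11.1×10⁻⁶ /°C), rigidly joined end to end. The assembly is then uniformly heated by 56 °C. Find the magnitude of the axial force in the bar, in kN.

With the walls removed the bar would change length by δ_free = Σ αᵢΔT Lᵢ = 18.7×10⁻⁶×56×270 + 23.9×10⁻⁶×56×875 + 11.1×10⁻⁶×56×600 = 1.827 mm.
The walls prevent any net length change, so an axial force P (same in every segment) develops. Compatibility: P · Σ Lᵢ/(AᵢEᵢ) = δ_free.
Σ Lᵢ/(AᵢEᵢ) = 270/(2075×98×10³) + 875/(1550×72×10³) + 600/(1275×115×10³) = 1.326×10⁻⁵ mm/N.
Hence P = δ_free / Σ(L/AE) = 1.827/1.326×10⁻⁵ = 137.8 kN (compressive).

P ≈ 138 kN (compressive)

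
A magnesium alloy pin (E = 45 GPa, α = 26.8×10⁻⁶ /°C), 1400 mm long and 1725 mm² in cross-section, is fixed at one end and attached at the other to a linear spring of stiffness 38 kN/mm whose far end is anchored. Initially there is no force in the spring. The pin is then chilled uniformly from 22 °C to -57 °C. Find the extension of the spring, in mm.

If the spring were absent the pin would shorten by αΔT L = 26.8×10⁻⁶ × 79 × 1400 = 2.964 mm.
With a force P in the spring, the elastic change of the pin is PL/(AE) and that of the spring is P/k; compatibility requires their sum to equal δ_free.
P [ L/(AE) + 1/k ] = δ_free → P [ 1400/(1725×45×10³) + 1/(38×10³) ] = 2.964.
P = 2.964 / 4.435×10⁻⁵ = 66830 N.
Spring extension = P/k = 66830/(38×10³) = 1.759 mm.

δ ≈ 1.76 mm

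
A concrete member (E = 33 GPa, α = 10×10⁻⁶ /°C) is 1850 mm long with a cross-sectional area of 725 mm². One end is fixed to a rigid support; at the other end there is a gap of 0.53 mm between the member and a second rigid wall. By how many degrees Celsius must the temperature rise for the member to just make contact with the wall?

Contact occurs when the free expansion equals the gap: αΔT L = 0.53 mm.
So ΔT = g/(αL) = 0.53/(10×10⁻⁶ × 1850) = 28.65 °C.

ΔT ≈ 28.6 °C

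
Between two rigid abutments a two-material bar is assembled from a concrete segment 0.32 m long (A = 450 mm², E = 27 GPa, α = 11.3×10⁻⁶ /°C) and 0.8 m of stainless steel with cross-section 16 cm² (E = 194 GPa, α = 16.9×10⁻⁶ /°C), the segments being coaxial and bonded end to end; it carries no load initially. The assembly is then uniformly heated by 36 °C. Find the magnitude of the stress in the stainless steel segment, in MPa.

If the supports were absent, the total length change would be Σ αᵢΔT Lᵢ = 11.3×10⁻⁶×36×320 + 16.9×10⁻⁶×36×800 = 0.6169 mm.
The rigid supports impose zero overall length change; the single axial force P common to all segments must satisfy P Σ Lᵢ/(AᵢEᵢ) = δ_free.
Σ Lᵢ/(AᵢEᵢ) = 320/(450×27×10³) + 800/(1600×194×10³) = 2.891×10⁻⁵ mm/N.
P = 0.6169 / 2.891×10⁻⁵ = 21330 N = 21.33 kN, compressive.
σ_{stainless steel} = P / A = 21330 / 1600 = 13.33 MPa.

σ ≈ 13.3 MPa (compressive)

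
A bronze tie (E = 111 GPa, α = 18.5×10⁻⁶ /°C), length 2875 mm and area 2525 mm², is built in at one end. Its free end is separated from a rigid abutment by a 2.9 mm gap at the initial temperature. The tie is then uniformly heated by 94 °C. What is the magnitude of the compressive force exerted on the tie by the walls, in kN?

P ≈ 205 kN

If the wall were absent the tie would grow by αΔT L = 18.5×10⁻⁶ × 94 × 2875 = 5 mm.
This exceeds the 2.9 mm gap, so the wall pushes back. The portion of expansion that must be recovered elastically is δ_free − gap = 5 − 2.9 = 2.1 mm.
That suppressed elongation corresponds to σ = E·Δ/L = 111×10³ × 2.1/2875 = 81.06 MPa.
Force on the wall = σA = 81.06 × 2525 mm² = 204.7 kN.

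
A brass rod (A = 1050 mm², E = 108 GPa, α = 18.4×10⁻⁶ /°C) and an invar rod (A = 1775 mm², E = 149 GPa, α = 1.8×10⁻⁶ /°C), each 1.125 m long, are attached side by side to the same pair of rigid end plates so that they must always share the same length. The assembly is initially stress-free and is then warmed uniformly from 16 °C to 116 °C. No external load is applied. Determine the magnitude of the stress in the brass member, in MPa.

The brass has the larger α, so on heating it would change length more than the invar if both were free. The rigid plates force a common final length, so the brass is put into compression and the invar into tension, with equal and opposite forces P (no external load).
Compatibility of the two members (thermal + elastic change equal): (α₁ − α₂)ΔT = P·[1/(A₁E₁) + 1/(A₂E₂)].
|α₁ − α₂|·ΔT = 16.6×10⁻⁶ × 100 = 0.00166.
1/(A₁E₁) + 1/(A₂E₂) = 1/(1050×108×10³) + 1/(1775×149×10³) = 1.26×10⁻⁸ N⁻¹.
So P = 0.00166 / 1.26×10⁻⁸ = 131.8 kN.
σ_{brass} = P/A₁ = 131800/1050 = 125.5 MPa, compressive.

σ ≈ 125 MPa (compressive)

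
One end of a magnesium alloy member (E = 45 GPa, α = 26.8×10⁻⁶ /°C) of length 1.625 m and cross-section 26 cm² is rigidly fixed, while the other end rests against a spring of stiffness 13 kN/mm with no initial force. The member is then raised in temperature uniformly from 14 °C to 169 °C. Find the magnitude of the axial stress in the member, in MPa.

Free thermal expansion: δ_free = αΔT L = 26.8×10⁻⁶ × 155 × 1625 = 6.75 mm.
Let P be the compressive force at the spring. The member shortens elastically by PL/(AE) and the spring compresses by P/k; together these equal δ_free.
P [ L/(AE) + 1/k ] = δ_free → P [ 1625/(2600×45×10³) + 1/(13×10³) ] = 6.75.
P = 6.75 / 9.081×10⁻⁵ = 74330 N.
σ = P/A = 74330/2600 = 28.59 MPa.

σ ≈ 28.6 MPa (compressive)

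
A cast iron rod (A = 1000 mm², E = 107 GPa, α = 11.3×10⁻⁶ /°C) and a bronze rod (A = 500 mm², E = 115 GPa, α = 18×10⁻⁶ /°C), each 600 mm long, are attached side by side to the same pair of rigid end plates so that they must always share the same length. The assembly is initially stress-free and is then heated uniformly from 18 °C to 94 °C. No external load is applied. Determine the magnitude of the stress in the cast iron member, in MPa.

Equilibrium of a rigid end plate with no external load gives equal and opposite internal forces ±P in the two members. Since α_{bronze} > α_{cast iron}, heating drives the bronze into compression and the cast iron into tension.
Setting the final lengths equal and cancelling L: (α₁ − α₂)ΔT = P/(A₁E₁) + P/(A₂E₂).
|α₁ − α₂|·ΔT = 6.7×10⁻⁶ × 76 = 0.0005092.
1/(A₁E₁) + 1/(A₂E₂) = 1/(1000×107×10³) + 1/(500×115×10³) = 2.674×10⁻⁸ N⁻¹.
P = 0.0005092 / 2.674×10⁻⁸ = 19040 N = 19.04 kN.
σ_{cast iron} = P/A₁ = 19040/1000 = 19.04 MPa, tensile.

σ ≈ 19 MPa (tensile)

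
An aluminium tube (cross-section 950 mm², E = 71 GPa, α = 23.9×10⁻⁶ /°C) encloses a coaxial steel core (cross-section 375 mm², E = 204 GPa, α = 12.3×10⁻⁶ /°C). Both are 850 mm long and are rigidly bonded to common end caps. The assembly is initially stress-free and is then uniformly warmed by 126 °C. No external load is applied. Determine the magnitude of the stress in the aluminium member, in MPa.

σ ≈ 55.1 MPa (compressive)

Equilibrium of a rigid end plate with no external load gives equal and opposite internal forces ±P in the two members. Since α_{aluminium} > α_{steel}, heating drives the aluminium into compression and the steel into tension.
Equating the net (thermal + elastic) strains gives |α₁ − α₂|·ΔT = P·[1/(A₁E₁) + 1/(A₂E₂)].
|α₁ − α₂|·ΔT = 11.6×10⁻⁶ × 126 = 0.001462.
1/(A₁E₁) + 1/(A₂E₂) = 1/(950×71×10³) + 1/(375×204×10³) = 2.79×10⁻⁸ N⁻¹.
P = 0.001462 / 2.79×10⁻⁸ = 52390 N = 52.39 kN.
σ_{aluminium} = P/A₁ = 52390/950 = 55.15 MPa, compressive.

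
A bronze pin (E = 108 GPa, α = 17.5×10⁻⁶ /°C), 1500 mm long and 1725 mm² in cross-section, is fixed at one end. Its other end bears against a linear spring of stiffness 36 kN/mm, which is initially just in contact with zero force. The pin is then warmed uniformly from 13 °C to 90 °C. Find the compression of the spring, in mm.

δ ≈ 1.57 mm

Free thermal expansion: δ_free = αΔT L = 17.5×10⁻⁶ × 77 × 1500 = 2.021 mm.
With a force P in the spring, the elastic change of the pin is PL/(AE) and that of the spring is P/k; compatibility requires their sum to equal δ_free.
So P = δ_free / [L/(AE) + 1/k] = 2.021 / [ 1500/(1725×108×10³) + 1/(36×10³) ].
P = 2.021 / 3.583×10⁻⁵ = 56410 N.
Spring compression = P/k = 56410/(36×10³) = 1.567 mm.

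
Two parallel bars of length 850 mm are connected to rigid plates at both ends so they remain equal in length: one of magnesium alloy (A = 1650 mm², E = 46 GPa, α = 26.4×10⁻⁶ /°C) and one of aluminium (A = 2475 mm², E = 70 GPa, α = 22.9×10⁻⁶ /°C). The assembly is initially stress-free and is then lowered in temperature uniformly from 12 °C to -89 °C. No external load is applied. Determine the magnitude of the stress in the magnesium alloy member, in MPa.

σ ≈ 11.3 MPa (tensile)

Equilibrium of a rigid end plate with no external load gives equal and opposite internal forces ±P in the two members. Since α_{magnesium alloy} > α_{aluminium}, cooling drives the magnesium alloy into tension and the aluminium into compression.
Equating the net (thermal + elastic) strains gives |α₁ − α₂|·ΔT = P·[1/(A₁E₁) + 1/(A₂E₂)].
|α₁ − α₂|·ΔT = 3.5×10⁻⁶ × 101 = 0.0003535.
1/(A₁E₁) + 1/(A₂E₂) = 1/(1650×46×10³) + 1/(2475×70×10³) = 1.895×10⁻⁸ N⁻¹.
So P = 0.0003535 / 1.895×10⁻⁸ = 18.66 kN.
σ_{magnesium alloy} = P/A₁ = 18660/1650 = 11.31 MPa, tensile.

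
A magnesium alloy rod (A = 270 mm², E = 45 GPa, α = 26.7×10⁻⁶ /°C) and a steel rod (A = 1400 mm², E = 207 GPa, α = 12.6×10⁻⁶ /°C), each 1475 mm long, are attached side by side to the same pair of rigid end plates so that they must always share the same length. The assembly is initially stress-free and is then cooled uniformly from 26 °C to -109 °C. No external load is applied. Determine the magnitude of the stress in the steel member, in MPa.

σ ≈ 15.9 MPa (compressive)

The magnesium alloy has the larger α, so on cooling it would change length more than the steel if both were free. The rigid plates force a common final length, so the magnesium alloy is put into tension and the steel into compression, with equal and opposite forces P (no external load).
Equating the net (thermal + elastic) strains gives |α₁ − α₂|·ΔT = P·[1/(A₁E₁) + 1/(A₂E₂)].
|α₁ − α₂|·ΔT = 14.1×10⁻⁶ × 135 = 0.001903.
1/(A₁E₁) + 1/(A₂E₂) = 1/(270×45×10³) + 1/(1400×207×10³) = 8.576×10⁻⁸ N⁻¹.
P = 0.001903 / 8.576×10⁻⁸ = 22200 N = 22.2 kN.
σ_{steel} = P/A₂ = 22200/1400 = 15.85 MPa, compressive.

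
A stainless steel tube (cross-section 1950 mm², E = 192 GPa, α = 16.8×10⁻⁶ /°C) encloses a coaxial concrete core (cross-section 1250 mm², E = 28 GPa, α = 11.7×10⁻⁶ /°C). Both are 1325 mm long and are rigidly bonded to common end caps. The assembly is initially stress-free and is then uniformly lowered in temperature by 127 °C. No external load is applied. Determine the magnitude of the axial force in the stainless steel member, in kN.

Equilibrium of a rigid end plate with no external load gives equal and opposite internal forces ±P in the two members. Since α_{stainless steel} > α_{concrete}, cooling drives the stainless steel into tension and the concrete into compression.
Setting the final lengths equal and cancelling L: (α₁ − α₂)ΔT = P/(A₁E₁) + P/(A₂E₂).
|α₁ − α₂|·ΔT = 5.1×10⁻⁶ × 127 = 0.0006477.
1/(A₁E₁) + 1/(A₂E₂) = 1/(1950×192×10³) + 1/(1250×28×10³) = 3.124×10⁻⁸ N⁻¹.
So P = 0.0006477 / 3.124×10⁻⁸ = 20.73 kN.

P ≈ 20.7 kN (tensile in the stainless steel)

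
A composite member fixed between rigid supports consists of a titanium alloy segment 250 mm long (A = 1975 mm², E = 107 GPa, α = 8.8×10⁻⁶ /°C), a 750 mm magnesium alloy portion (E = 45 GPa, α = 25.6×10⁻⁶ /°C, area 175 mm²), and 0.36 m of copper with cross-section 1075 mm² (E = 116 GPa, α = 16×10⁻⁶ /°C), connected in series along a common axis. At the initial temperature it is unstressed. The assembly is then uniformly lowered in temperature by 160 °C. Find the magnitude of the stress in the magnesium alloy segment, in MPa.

σ ≈ 250 MPa (tensile)

If the supports were absent, the total length change would be Σ αᵢΔT Lᵢ = 8.8×10⁻⁶×160×250 + 25.6×10⁻⁶×160×750 + 16×10⁻⁶×160×360 = 4.346 mm.
The rigid supports impose zero overall length change; the single axial force P common to all segments must satisfy P Σ Lᵢ/(AᵢEᵢ) = δ_free.
Σ Lᵢ/(AᵢEᵢ) = 250/(1975×107×10³) + 750/(175×45×10³) + 360/(1075×116×10³) = 9.931×10⁻⁵ mm/N.
So P = 4.346 / 9.931×10⁻⁵ = 43.76 kN, tensile.
σ_{magnesium alloy} = P / A = 43760 / 175 = 250.1 MPa.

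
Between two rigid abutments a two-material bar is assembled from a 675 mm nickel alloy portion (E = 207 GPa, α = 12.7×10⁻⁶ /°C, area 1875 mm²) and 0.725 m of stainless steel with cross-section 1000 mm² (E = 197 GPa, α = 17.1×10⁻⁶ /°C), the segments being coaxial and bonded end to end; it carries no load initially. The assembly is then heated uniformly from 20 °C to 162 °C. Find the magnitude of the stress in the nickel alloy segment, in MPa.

σ ≈ 293 MPa (compressive)

If the supports were absent, the total length change would be Σ αᵢΔT Lᵢ = 12.7×10⁻⁶×142×675 + 17.1×10⁻⁶×142×725 = 2.978 mm.
The rigid supports impose zero overall length change; the single axial force P common to all segments must satisfy P Σ Lᵢ/(AᵢEᵢ) = δ_free.
The series flexibility is Σ Lᵢ/(AᵢEᵢ) = 675/(1875×207×10³) + 725/(1000×197×10³) = 5.419×10⁻⁶ mm/N.
So P = 2.978 / 5.419×10⁻⁶ = 549.5 kN, compressive.
σ_{nickel alloy} = P / A = 549500 / 1875 = 293 MPa.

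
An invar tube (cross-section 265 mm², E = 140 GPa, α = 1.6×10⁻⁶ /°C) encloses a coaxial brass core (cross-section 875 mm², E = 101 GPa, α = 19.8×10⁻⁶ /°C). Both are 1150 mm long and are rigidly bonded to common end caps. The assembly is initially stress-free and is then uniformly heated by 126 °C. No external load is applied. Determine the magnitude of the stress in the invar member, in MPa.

Equilibrium of a rigid end plate with no external load gives equal and opposite internal forces ±P in the two members. Since α_{brass} > α_{invar}, heating drives the brass into compression and the invar into tension.
Compatibility of the two members (thermal + elastic change equal): (α₁ − α₂)ΔT = P·[1/(A₁E₁) + 1/(A₂E₂)].
|α₁ − α₂|·ΔT = 18.2×10⁻⁶ × 126 = 0.002293.
1/(A₁E₁) + 1/(A₂E₂) = 1/(265×140×10³) + 1/(875×101×10³) = 3.827×10⁻⁸ N⁻¹.
P = 0.002293 / 3.827×10⁻⁸ = 59920 N = 59.92 kN.
σ_{invar} = P/A₁ = 59920/265 = 226.1 MPa, tensile.

σ ≈ 226 MPa (tensile)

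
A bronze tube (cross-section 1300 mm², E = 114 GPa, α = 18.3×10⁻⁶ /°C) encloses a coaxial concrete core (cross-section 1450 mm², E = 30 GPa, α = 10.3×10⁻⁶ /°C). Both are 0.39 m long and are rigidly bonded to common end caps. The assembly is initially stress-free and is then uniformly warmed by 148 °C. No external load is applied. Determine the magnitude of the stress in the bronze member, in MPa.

The bronze has the larger α, so on heating it would change length more than the concrete if both were free. The rigid plates force a common final length, so the bronze is put into compression and the concrete into tension, with equal and opposite forces P (no external load).
Compatibility of the two members (thermal + elastic change equal): (α₁ − α₂)ΔT = P·[1/(A₁E₁) + 1/(A₂E₂)].
|α₁ − α₂|·ΔT = 8×10⁻⁶ × 148 = 0.001184.
1/(A₁E₁) + 1/(A₂E₂) = 1/(1300×114×10³) + 1/(1450×30×10³) = 2.974×10⁻⁸ N⁻¹.
P = 0.001184 / 2.974×10⁻⁸ = 39820 N = 39.82 kN.
σ_{bronze} = P/A₁ = 39820/1300 = 30.63 MPa, compressive.

σ ≈ 30.6 MPa (compressive)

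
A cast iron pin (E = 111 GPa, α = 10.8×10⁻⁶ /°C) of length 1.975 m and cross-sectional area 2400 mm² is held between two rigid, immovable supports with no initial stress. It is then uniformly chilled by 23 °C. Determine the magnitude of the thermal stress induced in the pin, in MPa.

σ ≈ 27.6 MPa (tensile)

The supports are rigid, so the total axial strain is zero. The restrained thermal strain is ε = αΔT = 10.8×10⁻⁶ × 23 = 248.4×10⁻⁶.
Hence σ = E·αΔT = 111×10³ × 248.4×10⁻⁶ = 27.57 MPa, tensile.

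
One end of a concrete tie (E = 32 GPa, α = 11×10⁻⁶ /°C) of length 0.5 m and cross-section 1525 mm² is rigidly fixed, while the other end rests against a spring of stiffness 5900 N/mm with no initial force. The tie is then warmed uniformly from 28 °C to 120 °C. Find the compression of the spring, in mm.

δ ≈ 0.477 mm

Free thermal expansion: δ_free = αΔT L = 11×10⁻⁶ × 92 × 500 = 0.506 mm.
Let P be the compressive force at the spring. The tie shortens elastically by PL/(AE) and the spring compresses by P/k; together these equal δ_free.
So P = δ_free / [L/(AE) + 1/k] = 0.506 / [ 500/(1525×32×10³) + 1/(5900) ].
P = 0.506 / 0.0001797 = 2815 N.
Spring compression = P/k = 2815/(5900) = 0.4772 mm.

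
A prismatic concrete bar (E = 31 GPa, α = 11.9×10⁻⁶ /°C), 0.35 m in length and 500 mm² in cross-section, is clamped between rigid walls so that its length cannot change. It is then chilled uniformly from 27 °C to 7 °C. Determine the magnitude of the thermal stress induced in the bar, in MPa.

σ ≈ 7.38 MPa (tensile)

Because both ends are immovable the net strain is zero, and the suppressed thermal strain is αΔT = 11.9×10⁻⁶ × 20 = 238×10⁻⁶.
The stress required to suppress this strain is σ = Eε = 31×10³ × 238×10⁻⁶ = 7.378 MPa, tensile since the bar is trying to contract.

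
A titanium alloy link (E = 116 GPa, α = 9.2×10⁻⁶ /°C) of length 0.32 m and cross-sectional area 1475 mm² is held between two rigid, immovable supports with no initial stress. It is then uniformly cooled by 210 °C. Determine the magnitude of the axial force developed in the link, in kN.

P ≈ 331 kN (tensile)

With zero net strain, σ = E·αΔT = 116 GPa × 9.2×10⁻⁶ × 210 = 224.1 MPa.
Then P = σA = 224.1 × 1475 mm² = 330.6 kN, tensile.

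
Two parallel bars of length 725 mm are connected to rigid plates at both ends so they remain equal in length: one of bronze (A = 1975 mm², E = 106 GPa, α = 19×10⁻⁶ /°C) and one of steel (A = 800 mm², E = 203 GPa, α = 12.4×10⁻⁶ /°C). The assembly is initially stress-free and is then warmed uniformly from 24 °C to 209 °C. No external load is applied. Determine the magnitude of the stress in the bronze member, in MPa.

σ ≈ 56.5 MPa (compressive)

Both members must finish at the same length. With the larger α, the bronze tends to over-expand; the plates restrain it, putting the bronze in compression and the steel in tension. With no external load the two internal forces are equal and opposite, magnitude P.
Compatibility of the two members (thermal + elastic change equal): (α₁ − α₂)ΔT = P·[1/(A₁E₁) + 1/(A₂E₂)].
|α₁ − α₂|·ΔT = 6.6×10⁻⁶ × 185 = 0.001221.
1/(A₁E₁) + 1/(A₂E₂) = 1/(1975×106×10³) + 1/(800×203×10³) = 1.093×10⁻⁸ N⁻¹.
P = 0.001221 / 1.093×10⁻⁸ = 111700 N = 111.7 kN.
σ_{bronze} = P/A₁ = 111700/1975 = 56.54 MPa, compressive.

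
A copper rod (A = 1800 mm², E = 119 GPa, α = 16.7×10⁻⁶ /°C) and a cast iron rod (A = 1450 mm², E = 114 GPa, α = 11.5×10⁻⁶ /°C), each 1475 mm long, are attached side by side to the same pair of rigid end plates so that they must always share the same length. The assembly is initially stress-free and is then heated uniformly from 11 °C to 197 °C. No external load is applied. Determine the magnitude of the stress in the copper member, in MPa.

Equilibrium of a rigid end plate with no external load gives equal and opposite internal forces ±P in the two members. Since α_{copper} > α_{cast iron}, heating drives the copper into compression and the cast iron into tension.
Compatibility of the two members (thermal + elastic change equal): (α₁ − α₂)ΔT = P·[1/(A₁E₁) + 1/(A₂E₂)].
|α₁ − α₂|·ΔT = 5.2×10⁻⁶ × 186 = 0.0009672.
1/(A₁E₁) + 1/(A₂E₂) = 1/(1800×119×10³) + 1/(1450×114×10³) = 1.072×10⁻⁸ N⁻¹.
P = 0.0009672 / 1.072×10⁻⁸ = 90240 N = 90.24 kN.
σ_{copper} = P/A₁ = 90240/1800 = 50.13 MPa, compressive.

σ ≈ 50.1 MPa (compressive)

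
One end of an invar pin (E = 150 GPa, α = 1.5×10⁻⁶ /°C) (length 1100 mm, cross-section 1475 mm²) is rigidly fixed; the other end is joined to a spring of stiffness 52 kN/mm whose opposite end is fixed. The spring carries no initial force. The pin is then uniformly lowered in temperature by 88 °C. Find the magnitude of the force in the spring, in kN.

If the spring were absent the pin would shorten by αΔT L = 1.5×10⁻⁶ × 88 × 1100 = 0.1452 mm.
With a force P in the spring, the elastic change of the pin is PL/(AE) and that of the spring is P/k; compatibility requires their sum to equal δ_free.
So P = δ_free / [L/(AE) + 1/k] = 0.1452 / [ 1100/(1475×150×10³) + 1/(52×10³) ].
P = 0.1452 / 2.42×10⁻⁵ = 5999 N.

P ≈ 6 kN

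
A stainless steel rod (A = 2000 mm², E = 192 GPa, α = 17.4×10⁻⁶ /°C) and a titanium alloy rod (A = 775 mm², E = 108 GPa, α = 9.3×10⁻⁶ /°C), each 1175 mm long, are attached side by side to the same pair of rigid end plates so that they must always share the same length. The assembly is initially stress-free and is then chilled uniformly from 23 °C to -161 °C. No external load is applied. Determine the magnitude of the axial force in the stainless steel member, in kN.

Both members must finish at the same length. With the larger α, the stainless steel tends to over-contract; the plates restrain it, putting the stainless steel in tension and the titanium alloy in compression. With no external load the two internal forces are equal and opposite, magnitude P.
Setting the final lengths equal and cancelling L: (α₁ − α₂)ΔT = P/(A₁E₁) + P/(A₂E₂).
|α₁ − α₂|·ΔT = 8.1×10⁻⁶ × 184 = 0.00149.
1/(A₁E₁) + 1/(A₂E₂) = 1/(2000×192×10³) + 1/(775×108×10³) = 1.455×10⁻⁸ N⁻¹.
P = 0.00149 / 1.455×10⁻⁸ = 102400 N = 102.4 kN.

P ≈ 102 kN (tensile in the stainless steel)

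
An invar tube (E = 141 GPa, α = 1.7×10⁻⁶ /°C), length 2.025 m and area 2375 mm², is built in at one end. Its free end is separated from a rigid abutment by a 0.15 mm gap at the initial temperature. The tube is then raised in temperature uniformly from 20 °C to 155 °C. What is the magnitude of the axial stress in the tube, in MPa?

Unrestrained expansion: δ_free = αΔT L = 1.7×10⁻⁶ × 135 × 2025 = 0.4647 mm.
After closing the 0.15 mm clearance, 0.4647 − 0.15 = 0.3147 mm of expansion remains to be suppressed by the wall.
That suppressed elongation corresponds to σ = E·Δ/L = 141×10³ × 0.3147/2025 = 21.92 MPa.

σ ≈ 21.9 MPa (compressive)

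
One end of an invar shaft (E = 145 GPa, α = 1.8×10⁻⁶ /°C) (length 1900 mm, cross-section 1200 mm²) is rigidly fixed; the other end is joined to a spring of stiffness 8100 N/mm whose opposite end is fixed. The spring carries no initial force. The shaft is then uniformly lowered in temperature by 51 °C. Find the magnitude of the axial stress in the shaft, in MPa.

σ ≈ 1.08 MPa (tensile)

If the spring were absent the shaft would shorten by αΔT L = 1.8×10⁻⁶ × 51 × 1900 = 0.1744 mm.
Let P be the tensile force in the spring. The shaft extends elastically by PL/(AE) and the spring stretches by P/k; together these equal δ_free.
P [ L/(AE) + 1/k ] = δ_free → P [ 1900/(1200×145×10³) + 1/(8100) ] = 0.1744.
P = 0.1744 / 0.0001344 = 1298 N.
σ = P/A = 1298/1200 = 1.082 MPa.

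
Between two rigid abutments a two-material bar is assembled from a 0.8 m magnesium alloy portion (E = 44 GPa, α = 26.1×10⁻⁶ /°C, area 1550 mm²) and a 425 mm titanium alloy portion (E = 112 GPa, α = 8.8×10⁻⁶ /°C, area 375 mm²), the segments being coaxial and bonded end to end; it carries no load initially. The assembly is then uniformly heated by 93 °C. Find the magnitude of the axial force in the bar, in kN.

If the supports were absent, the total length change would be Σ αᵢΔT Lᵢ = 26.1×10⁻⁶×93×800 + 8.8×10⁻⁶×93×425 = 2.29 mm.
The rigid supports impose zero overall length change; the single axial force P common to all segments must satisfy P Σ Lᵢ/(AᵢEᵢ) = δ_free.
Σ Lᵢ/(AᵢEᵢ) = 800/(1550×44×10³) + 425/(375×112×10³) = 2.185×10⁻⁵ mm/N.
P = 2.29 / 2.185×10⁻⁵ = 104800 N = 104.8 kN, compressive.

P ≈ 105 kN (compressive)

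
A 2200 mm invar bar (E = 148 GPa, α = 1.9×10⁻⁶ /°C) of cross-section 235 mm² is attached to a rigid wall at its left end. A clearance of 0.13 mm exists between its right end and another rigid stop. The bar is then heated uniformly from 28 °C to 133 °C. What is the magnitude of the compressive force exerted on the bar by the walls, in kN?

P ≈ 4.88 kN

Free thermal elongation = αΔT L = 1.9×10⁻⁶ × 105 × 2200 = 0.4389 mm.
This exceeds the 0.13 mm gap, so the wall pushes back. The portion of expansion that must be recovered elastically is δ_free − gap = 0.4389 − 0.13 = 0.3089 mm.
That suppressed elongation corresponds to σ = E·Δ/L = 148×10³ × 0.3089/2200 = 20.78 MPa.
P = σA = 20.78 × 235 = 4.883 kN.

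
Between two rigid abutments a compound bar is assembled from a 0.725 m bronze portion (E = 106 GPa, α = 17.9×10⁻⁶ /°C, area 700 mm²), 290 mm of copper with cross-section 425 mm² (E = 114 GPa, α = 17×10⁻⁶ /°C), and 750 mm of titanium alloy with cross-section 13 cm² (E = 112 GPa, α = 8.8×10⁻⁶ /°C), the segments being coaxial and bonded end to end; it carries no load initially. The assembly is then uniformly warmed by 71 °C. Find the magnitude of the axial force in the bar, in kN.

P ≈ 83.2 kN (compressive)

If the supports were absent, the total length change would be Σ αᵢΔT Lᵢ = 17.9×10⁻⁶×71×725 + 17×10⁻⁶×71×290 + 8.8×10⁻⁶×71×750 = 1.74 mm.
The rigid supports impose zero overall length change; the single axial force P common to all segments must satisfy P Σ Lᵢ/(AᵢEᵢ) = δ_free.
The series flexibility is Σ Lᵢ/(AᵢEᵢ) = 725/(700×106×10³) + 290/(425×114×10³) + 750/(1300×112×10³) = 2.091×10⁻⁵ mm/N.
Hence P = δ_free / Σ(L/AE) = 1.74/2.091×10⁻⁵ = 83.23 kN (compressive).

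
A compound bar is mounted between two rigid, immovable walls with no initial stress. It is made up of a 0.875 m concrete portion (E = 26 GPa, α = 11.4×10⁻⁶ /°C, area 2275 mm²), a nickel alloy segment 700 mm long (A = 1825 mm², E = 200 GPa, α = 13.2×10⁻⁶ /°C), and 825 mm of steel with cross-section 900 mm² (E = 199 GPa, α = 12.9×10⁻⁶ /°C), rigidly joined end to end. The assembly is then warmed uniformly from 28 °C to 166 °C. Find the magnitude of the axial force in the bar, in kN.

If the supports were absent, the total length change would be Σ αᵢΔT Lᵢ = 11.4×10⁻⁶×138×875 + 13.2×10⁻⁶×138×700 + 12.9×10⁻⁶×138×825 = 4.12 mm.
The walls prevent any net length change, so an axial force P (same in every segment) develops. Compatibility: P · Σ Lᵢ/(AᵢEᵢ) = δ_free.
Σ Lᵢ/(AᵢEᵢ) = 875/(2275×26×10³) + 700/(1825×200×10³) + 825/(900×199×10³) = 2.132×10⁻⁵ mm/N.
Hence P = δ_free / Σ(L/AE) = 4.12/2.132×10⁻⁵ = 193.3 kN (compressive).

P ≈ 193 kN (compressive)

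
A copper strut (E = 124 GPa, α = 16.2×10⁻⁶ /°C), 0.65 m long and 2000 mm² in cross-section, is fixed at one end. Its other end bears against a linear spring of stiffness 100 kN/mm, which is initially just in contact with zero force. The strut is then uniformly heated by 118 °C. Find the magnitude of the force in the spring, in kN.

P ≈ 98.5 kN

Free thermal expansion: δ_free = αΔT L = 16.2×10⁻⁶ × 118 × 650 = 1.243 mm.
Let P be the compressive force at the spring. The strut shortens elastically by PL/(AE) and the spring compresses by P/k; together these equal δ_free.
P [ L/(AE) + 1/k ] = δ_free → P [ 650/(2000×124×10³) + 1/(100×10³) ] = 1.243.
P = 1.243 / 1.262×10⁻⁵ = 98450 N.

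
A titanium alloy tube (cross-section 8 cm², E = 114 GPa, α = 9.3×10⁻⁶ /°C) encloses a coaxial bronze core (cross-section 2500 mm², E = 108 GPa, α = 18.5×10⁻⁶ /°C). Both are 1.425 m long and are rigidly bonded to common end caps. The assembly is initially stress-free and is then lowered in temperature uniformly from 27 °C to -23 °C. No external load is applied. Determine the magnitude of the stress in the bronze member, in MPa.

Equilibrium of a rigid end plate with no external load gives equal and opposite internal forces ±P in the two members. Since α_{bronze} > α_{titanium alloy}, cooling drives the bronze into tension and the titanium alloy into compression.
Compatibility of the two members (thermal + elastic change equal): (α₁ − α₂)ΔT = P·[1/(A₁E₁) + 1/(A₂E₂)].
|α₁ − α₂|·ΔT = 9.2×10⁻⁶ × 50 = 0.00046.
1/(A₁E₁) + 1/(A₂E₂) = 1/(800×114×10³) + 1/(2500×108×10³) = 1.467×10⁻⁸ N⁻¹.
P = 0.00046 / 1.467×10⁻⁸ = 31360 N = 31.36 kN.
σ_{bronze} = P/A₂ = 31360/2500 = 12.54 MPa, tensile.

σ ≈ 12.5 MPa (tensile)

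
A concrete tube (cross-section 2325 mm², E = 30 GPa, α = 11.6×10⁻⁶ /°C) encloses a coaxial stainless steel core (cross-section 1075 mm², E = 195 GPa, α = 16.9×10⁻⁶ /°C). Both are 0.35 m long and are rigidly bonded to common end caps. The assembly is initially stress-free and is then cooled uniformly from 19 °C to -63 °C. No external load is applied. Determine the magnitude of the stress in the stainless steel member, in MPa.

Equilibrium of a rigid end plate with no external load gives equal and opposite internal forces ±P in the two members. Since α_{stainless steel} > α_{concrete}, cooling drives the stainless steel into tension and the concrete into compression.
Setting the final lengths equal and cancelling L: (α₁ − α₂)ΔT = P/(A₁E₁) + P/(A₂E₂).
|α₁ − α₂|·ΔT = 5.3×10⁻⁶ × 82 = 0.0004346.
1/(A₁E₁) + 1/(A₂E₂) = 1/(2325×30×10³) + 1/(1075×195×10³) = 1.911×10⁻⁸ N⁻¹.
So P = 0.0004346 / 1.911×10⁻⁸ = 22.75 kN.
σ_{stainless steel} = P/A₂ = 22750/1075 = 21.16 MPa, tensile.

σ ≈ 21.2 MPa (tensile)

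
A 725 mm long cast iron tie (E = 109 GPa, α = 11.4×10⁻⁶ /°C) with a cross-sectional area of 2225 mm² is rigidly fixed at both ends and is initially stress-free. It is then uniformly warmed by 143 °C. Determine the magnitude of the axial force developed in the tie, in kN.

With zero net strain, σ = E·αΔT = 109 GPa × 11.4×10⁻⁶ × 143 = 177.7 MPa.
Then P = σA = 177.7 × 2225 mm² = 395.4 kN, compressive.

P ≈ 395 kN (compressive)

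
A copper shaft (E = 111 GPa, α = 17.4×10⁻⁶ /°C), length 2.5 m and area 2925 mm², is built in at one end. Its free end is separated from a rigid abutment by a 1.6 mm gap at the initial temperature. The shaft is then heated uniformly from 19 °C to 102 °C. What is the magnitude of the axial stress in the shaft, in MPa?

If the wall were absent the shaft would grow by αΔT L = 17.4×10⁻⁶ × 83 × 2500 = 3.61 mm.
After closing the 1.6 mm clearance, 3.61 − 1.6 = 2.01 mm of expansion remains to be suppressed by the wall.
Compatibility: PL/(AE) = 2.01 mm, so σ = P/A = E × (2.01/2500) = 89.27 MPa.

σ ≈ 89.3 MPa (compressive)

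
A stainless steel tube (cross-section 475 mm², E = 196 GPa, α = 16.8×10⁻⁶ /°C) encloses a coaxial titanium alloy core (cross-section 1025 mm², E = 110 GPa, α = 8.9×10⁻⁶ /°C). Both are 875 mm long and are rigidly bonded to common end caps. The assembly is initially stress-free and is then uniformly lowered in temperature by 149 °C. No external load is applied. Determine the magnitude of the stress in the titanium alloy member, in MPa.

Both members must finish at the same length. With the larger α, the stainless steel tends to over-contract; the plates restrain it, putting the stainless steel in tension and the titanium alloy in compression. With no external load the two internal forces are equal and opposite, magnitude P.
Equating the net (thermal + elastic) strains gives |α₁ − α₂|·ΔT = P·[1/(A₁E₁) + 1/(A₂E₂)].
|α₁ − α₂|·ΔT = 7.9×10⁻⁶ × 149 = 0.001177.
1/(A₁E₁) + 1/(A₂E₂) = 1/(475×196×10³) + 1/(1025×110×10³) = 1.961×10⁻⁸ N⁻¹.
So P = 0.001177 / 1.961×10⁻⁸ = 60.02 kN.
σ_{titanium alloy} = P/A₂ = 60020/1025 = 58.56 MPa, compressive.

σ ≈ 58.6 MPa (compressive)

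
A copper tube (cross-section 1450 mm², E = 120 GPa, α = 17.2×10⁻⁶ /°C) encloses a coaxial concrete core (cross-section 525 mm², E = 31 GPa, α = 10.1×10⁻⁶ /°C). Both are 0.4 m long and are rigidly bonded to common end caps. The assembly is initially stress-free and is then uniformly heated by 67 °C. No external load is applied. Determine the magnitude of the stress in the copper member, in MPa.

The copper has the larger α, so on heating it would change length more than the concrete if both were free. The rigid plates force a common final length, so the copper is put into compression and the concrete into tension, with equal and opposite forces P (no external load).
Setting the final lengths equal and cancelling L: (α₁ − α₂)ΔT = P/(A₁E₁) + P/(A₂E₂).
|α₁ − α₂|·ΔT = 7.1×10⁻⁶ × 67 = 0.0004757.
1/(A₁E₁) + 1/(A₂E₂) = 1/(1450×120×10³) + 1/(525×31×10³) = 6.719×10⁻⁸ N⁻¹.
P = 0.0004757 / 6.719×10⁻⁸ = 7080 N = 7.08 kN.
σ_{copper} = P/A₁ = 7080/1450 = 4.883 MPa, compressive.

σ ≈ 4.88 MPa (compressive)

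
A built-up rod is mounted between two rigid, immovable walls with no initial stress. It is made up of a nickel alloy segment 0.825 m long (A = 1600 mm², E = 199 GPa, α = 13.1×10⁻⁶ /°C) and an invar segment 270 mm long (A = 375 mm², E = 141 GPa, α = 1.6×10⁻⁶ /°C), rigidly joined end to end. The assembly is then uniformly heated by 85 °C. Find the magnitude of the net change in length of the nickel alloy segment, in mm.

With the walls removed the bar would change length by δ_free = Σ αᵢΔT Lᵢ = 13.1×10⁻⁶×85×825 + 1.6×10⁻⁶×85×270 = 0.9554 mm.
The rigid supports impose zero overall length change; the single axial force P common to all segments must satisfy P Σ Lᵢ/(AᵢEᵢ) = δ_free.
Σ Lᵢ/(AᵢEᵢ) = 825/(1600×199×10³) + 270/(375×141×10³) = 7.697×10⁻⁶ mm/N.
So P = 0.9554 / 7.697×10⁻⁶ = 124.1 kN, compressive.
For the nickel alloy segment, free thermal change = 13.1×10⁻⁶×85×825 = 0.9186 mm and elastic change from P = 124100×825/(1600×199×10³) = 0.3216 mm; these oppose, so the net change is 0.597 mm (segment lengthens).

|ΔL| ≈ 0.597 mm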